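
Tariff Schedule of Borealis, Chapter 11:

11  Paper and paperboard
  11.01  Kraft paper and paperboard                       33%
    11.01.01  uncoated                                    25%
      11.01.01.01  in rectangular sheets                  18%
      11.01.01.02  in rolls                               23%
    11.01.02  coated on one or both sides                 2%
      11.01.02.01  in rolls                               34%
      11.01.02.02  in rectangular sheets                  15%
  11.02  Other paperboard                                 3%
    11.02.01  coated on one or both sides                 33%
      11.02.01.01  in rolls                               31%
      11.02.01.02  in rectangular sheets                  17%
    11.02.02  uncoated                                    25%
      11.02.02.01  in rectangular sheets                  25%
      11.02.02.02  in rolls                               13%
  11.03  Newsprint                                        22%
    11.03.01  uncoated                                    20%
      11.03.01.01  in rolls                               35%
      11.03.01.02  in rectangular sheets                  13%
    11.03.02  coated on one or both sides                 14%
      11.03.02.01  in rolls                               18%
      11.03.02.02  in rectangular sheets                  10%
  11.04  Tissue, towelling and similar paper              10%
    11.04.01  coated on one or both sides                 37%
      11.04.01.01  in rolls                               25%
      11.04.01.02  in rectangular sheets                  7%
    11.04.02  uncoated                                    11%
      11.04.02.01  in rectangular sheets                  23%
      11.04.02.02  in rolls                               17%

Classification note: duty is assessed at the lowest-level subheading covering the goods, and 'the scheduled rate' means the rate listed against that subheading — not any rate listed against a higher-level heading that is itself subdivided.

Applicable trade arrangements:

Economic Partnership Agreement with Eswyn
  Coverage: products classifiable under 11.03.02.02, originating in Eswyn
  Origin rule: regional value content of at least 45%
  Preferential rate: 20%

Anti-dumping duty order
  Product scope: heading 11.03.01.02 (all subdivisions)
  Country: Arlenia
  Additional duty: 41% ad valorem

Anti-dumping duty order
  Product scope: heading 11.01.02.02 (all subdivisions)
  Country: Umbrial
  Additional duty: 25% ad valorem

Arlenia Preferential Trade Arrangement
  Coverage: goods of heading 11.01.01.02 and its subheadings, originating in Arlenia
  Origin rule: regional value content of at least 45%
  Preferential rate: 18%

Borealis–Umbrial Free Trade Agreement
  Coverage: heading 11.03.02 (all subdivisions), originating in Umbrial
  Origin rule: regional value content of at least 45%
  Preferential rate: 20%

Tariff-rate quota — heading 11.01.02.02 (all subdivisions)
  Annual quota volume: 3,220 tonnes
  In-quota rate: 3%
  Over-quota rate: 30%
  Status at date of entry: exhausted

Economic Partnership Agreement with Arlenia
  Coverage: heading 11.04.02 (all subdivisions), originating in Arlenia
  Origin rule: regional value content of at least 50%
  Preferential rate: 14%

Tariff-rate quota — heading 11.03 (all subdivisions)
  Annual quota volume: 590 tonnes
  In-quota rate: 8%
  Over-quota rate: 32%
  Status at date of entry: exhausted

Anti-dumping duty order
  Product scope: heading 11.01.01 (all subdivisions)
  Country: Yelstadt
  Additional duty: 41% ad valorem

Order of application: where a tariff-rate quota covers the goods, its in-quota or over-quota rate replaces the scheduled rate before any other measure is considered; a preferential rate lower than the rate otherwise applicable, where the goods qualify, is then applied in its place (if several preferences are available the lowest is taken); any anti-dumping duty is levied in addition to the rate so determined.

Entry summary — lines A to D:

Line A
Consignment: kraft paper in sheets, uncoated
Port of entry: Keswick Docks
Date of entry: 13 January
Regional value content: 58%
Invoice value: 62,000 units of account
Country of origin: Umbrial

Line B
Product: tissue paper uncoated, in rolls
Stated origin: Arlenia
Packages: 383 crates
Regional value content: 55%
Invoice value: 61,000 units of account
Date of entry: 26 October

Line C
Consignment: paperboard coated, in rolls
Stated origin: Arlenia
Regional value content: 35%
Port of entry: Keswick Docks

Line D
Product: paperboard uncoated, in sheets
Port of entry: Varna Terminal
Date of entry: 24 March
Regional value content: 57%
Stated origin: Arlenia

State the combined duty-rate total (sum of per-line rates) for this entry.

88%

Line A: kraft paper → 11.01; uncoated → 11.01.01; in sheets → 11.01.01.01. Scheduled 18%. Umbrial agreement on 11.03.02: 11.01.01.01 not covered. → 18%.
Line B: tissue paper → 11.04; uncoated → 11.04.02; in rolls → 11.04.02.02. Scheduled 17%. Arlenia agreement on 11.01.01.02: 11.04.02.02 not covered; Arlenia agreement on 11.04.02: RVC ≥ 50% → 14% available; preferential 14%. → 14%.
Line C: paperboard → 11.02; coated → 11.02.01; in rolls → 11.02.01.01. Scheduled 31%. Arlenia agreement on 11.01.01.02: 11.02.01.01 not covered; Arlenia agreement on 11.04.02: 11.02.01.01 not covered. → 31%.
Line D: paperboard → 11.02; uncoated → 11.02.02; in sheets → 11.02.02.01. Scheduled 25%. Arlenia agreement on 11.01.01.02: 11.02.02.01 not covered; Arlenia agreement on 11.04.02: 11.02.02.01 not covered. → 25%.
Sum: 18% + 14% + 31% + 25% = 88%.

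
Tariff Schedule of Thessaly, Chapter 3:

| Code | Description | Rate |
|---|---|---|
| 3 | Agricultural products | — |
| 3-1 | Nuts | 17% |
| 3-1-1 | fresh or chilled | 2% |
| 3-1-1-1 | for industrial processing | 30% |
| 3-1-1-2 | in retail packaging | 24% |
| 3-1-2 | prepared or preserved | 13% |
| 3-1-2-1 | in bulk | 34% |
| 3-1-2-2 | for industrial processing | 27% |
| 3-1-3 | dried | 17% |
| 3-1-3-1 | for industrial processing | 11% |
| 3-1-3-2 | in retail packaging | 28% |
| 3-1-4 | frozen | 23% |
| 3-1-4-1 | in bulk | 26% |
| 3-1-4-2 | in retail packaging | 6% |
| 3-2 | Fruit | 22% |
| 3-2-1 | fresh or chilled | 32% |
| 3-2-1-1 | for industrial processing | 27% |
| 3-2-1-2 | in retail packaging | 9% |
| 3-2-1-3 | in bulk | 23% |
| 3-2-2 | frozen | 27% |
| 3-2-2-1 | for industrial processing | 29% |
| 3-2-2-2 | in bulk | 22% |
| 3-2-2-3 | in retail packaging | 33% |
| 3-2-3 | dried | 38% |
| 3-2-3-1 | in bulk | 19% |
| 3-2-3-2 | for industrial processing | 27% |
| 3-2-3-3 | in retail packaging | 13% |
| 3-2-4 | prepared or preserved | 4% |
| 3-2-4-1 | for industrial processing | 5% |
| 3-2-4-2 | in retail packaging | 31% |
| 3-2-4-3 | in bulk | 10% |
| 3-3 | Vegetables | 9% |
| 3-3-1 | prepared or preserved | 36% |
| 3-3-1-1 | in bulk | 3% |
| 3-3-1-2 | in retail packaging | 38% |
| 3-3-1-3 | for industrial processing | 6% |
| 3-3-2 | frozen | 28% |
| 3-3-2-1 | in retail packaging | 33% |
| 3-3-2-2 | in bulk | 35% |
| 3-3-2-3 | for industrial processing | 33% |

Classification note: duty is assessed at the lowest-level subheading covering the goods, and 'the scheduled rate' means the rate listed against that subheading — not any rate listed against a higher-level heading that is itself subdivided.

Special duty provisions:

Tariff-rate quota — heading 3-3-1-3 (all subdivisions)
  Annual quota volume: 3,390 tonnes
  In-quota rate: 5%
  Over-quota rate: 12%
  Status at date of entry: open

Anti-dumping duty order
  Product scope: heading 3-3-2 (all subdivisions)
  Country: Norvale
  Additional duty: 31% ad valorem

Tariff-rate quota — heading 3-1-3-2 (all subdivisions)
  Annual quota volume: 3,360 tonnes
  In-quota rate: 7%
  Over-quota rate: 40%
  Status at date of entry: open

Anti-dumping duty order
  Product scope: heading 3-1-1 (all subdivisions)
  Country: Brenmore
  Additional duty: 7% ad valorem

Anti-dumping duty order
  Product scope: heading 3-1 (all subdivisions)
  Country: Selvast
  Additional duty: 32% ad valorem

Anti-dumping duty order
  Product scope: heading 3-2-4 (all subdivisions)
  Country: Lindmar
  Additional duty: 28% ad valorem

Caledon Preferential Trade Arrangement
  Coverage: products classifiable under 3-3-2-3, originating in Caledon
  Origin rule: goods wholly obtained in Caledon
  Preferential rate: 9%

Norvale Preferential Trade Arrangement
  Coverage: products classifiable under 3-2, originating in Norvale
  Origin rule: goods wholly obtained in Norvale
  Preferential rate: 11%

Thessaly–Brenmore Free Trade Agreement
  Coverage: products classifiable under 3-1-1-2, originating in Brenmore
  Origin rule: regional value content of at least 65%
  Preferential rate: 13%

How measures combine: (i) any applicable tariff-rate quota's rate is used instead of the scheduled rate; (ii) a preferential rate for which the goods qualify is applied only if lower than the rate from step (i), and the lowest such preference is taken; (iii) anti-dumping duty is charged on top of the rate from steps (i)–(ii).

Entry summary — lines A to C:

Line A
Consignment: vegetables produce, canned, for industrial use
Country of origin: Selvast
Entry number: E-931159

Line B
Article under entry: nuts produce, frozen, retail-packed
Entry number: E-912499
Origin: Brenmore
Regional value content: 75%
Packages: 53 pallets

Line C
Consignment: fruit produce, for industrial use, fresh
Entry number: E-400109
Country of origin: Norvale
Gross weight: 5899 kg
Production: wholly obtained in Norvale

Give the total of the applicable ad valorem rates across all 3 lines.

22%

Line A: vegetables → 3-3; canned → 3-3-1; for industrial use → 3-3-1-3. Scheduled 6%. quota on 3-3-1-3 open → in-quota 5%. → 5%.
Line B: nuts → 3-1; frozen → 3-1-4; retail-packed → 3-1-4-2. Scheduled 6%. Brenmore agreement on 3-1-1-2: 3-1-4-2 not covered. → 6%.
Line C: fruit → 3-2; fresh → 3-2-1; for industrial use → 3-2-1-1. Scheduled 27%. Norvale agreement on 3-2: wholly obtained → 11% available; preferential 11%. → 11%.
Sum: 5% + 6% + 11% = 22%.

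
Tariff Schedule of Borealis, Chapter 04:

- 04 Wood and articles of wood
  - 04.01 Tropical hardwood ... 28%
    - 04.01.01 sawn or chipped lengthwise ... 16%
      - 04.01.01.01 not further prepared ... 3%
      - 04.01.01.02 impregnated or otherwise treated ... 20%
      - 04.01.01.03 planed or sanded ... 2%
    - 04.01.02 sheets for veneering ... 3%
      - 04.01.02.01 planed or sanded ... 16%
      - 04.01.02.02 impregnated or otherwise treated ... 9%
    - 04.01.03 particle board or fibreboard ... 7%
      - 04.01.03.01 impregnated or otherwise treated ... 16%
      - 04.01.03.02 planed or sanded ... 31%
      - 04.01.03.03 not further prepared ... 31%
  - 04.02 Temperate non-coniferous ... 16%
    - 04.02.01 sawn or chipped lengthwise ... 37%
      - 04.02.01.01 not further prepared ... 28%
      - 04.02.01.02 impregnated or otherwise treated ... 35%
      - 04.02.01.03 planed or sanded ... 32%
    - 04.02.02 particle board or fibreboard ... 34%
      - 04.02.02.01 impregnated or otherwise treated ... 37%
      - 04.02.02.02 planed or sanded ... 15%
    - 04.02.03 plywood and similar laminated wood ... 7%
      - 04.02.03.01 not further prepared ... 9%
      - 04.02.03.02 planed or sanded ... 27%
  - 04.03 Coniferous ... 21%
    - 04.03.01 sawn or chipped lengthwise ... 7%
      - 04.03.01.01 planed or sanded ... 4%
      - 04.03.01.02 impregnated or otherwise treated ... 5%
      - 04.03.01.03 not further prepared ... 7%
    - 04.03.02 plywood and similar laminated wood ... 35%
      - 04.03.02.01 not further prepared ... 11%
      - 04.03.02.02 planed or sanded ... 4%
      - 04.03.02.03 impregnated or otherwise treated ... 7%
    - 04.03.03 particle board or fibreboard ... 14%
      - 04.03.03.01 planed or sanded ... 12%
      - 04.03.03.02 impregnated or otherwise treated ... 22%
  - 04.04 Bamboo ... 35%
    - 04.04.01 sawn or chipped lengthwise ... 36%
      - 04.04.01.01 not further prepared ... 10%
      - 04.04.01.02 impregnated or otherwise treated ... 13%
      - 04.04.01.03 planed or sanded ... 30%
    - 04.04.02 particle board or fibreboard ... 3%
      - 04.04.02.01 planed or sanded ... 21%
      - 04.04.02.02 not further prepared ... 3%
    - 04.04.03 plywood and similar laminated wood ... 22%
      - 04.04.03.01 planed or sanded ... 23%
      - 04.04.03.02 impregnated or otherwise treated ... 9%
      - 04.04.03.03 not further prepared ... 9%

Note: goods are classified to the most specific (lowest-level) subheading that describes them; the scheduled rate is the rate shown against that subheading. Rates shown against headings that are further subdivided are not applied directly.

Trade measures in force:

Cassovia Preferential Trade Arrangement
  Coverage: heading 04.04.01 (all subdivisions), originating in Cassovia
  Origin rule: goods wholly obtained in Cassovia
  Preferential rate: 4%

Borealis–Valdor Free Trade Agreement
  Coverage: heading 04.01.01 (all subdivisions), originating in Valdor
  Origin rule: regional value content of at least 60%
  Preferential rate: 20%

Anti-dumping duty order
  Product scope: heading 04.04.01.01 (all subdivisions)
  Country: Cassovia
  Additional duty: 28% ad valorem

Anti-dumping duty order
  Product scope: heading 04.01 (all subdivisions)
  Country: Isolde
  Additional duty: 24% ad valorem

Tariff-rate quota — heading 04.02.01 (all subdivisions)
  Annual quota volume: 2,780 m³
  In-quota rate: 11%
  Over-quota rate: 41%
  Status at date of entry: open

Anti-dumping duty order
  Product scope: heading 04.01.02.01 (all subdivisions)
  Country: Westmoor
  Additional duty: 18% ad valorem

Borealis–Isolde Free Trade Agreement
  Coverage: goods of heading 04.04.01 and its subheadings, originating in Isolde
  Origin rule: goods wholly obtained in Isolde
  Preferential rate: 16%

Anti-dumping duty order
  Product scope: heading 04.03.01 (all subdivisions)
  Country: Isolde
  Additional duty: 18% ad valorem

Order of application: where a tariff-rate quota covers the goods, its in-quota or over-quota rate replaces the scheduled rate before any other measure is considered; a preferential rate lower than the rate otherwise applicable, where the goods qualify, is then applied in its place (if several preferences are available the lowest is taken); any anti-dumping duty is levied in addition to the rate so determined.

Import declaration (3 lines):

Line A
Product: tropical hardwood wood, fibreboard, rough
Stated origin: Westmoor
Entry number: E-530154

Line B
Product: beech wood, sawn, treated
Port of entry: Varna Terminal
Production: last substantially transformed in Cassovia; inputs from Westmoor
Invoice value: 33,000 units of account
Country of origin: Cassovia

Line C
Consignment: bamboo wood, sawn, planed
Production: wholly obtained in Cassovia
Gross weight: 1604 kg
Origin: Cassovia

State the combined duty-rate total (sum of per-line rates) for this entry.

46%

Line A: tropical hardwood → 04.01; fibreboard → 04.01.03; rough → 04.01.03.03. Scheduled 31%. No special measure applies. → 31%.
Line B: beech → 04.02; sawn → 04.02.01; treated → 04.02.01.02. Scheduled 35%. quota on 04.02.01 open → in-quota 11%; Cassovia agreement on 04.04.01: 04.02.01.02 not covered. → 11%.
Line C: bamboo → 04.04; sawn → 04.04.01; planed → 04.04.01.03. Scheduled 30%. Cassovia agreement on 04.04.01: wholly obtained → 4% available; preferential 4%. → 4%.
Sum: 31% + 11% + 4% = 46%.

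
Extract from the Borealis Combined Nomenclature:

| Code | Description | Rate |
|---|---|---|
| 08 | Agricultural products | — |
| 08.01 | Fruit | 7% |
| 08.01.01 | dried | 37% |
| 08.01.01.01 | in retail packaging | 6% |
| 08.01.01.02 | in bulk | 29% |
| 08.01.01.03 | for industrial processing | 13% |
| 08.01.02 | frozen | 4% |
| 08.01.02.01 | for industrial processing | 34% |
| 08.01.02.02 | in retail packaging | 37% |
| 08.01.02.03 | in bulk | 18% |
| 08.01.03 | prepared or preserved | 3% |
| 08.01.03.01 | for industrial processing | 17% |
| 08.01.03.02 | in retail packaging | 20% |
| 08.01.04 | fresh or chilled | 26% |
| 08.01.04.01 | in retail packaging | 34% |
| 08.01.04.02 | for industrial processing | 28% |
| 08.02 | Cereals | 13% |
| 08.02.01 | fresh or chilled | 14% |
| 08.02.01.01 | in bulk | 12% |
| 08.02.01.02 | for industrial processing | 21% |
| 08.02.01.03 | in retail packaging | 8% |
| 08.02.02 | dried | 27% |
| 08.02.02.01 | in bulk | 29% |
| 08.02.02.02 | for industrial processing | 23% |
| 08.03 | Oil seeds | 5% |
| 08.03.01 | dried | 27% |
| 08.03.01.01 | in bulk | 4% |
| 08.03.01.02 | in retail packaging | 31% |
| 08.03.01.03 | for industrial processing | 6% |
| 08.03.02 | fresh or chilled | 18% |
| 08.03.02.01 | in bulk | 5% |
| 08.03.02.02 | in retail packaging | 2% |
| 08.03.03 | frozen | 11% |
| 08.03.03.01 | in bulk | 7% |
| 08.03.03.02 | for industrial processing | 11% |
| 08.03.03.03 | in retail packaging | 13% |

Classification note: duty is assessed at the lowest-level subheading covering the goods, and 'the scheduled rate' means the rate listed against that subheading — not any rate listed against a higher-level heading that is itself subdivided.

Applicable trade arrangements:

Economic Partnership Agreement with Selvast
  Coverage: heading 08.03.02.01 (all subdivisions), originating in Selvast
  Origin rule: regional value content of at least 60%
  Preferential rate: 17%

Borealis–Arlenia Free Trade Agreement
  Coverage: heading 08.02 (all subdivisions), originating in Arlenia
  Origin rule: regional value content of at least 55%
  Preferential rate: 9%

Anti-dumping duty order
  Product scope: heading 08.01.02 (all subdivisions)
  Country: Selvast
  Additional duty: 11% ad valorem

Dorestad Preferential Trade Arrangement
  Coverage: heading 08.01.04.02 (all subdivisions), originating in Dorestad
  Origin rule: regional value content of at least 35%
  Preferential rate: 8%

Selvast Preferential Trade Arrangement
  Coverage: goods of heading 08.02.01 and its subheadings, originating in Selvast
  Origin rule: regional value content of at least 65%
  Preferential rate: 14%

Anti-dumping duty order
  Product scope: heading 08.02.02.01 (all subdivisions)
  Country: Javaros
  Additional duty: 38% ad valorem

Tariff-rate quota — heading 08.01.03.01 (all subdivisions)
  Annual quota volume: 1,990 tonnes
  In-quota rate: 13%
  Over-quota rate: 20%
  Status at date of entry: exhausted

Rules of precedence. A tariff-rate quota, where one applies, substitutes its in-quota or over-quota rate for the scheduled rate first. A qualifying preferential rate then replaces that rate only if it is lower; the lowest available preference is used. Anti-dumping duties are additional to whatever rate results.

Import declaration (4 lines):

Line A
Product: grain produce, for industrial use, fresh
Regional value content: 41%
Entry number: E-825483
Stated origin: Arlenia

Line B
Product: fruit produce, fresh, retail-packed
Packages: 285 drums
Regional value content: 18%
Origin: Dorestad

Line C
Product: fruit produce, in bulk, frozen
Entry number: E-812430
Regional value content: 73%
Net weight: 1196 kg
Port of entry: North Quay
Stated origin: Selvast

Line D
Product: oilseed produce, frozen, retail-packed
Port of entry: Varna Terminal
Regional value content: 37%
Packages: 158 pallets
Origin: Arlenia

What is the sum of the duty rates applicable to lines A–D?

97%

Line A: grain → 08.02; fresh → 08.02.01; for industrial use → 08.02.01.02. Scheduled 21%. Arlenia agreement on 08.02: RVC < 55%. → 21%.
Line B: fruit → 08.01; fresh → 08.01.04; retail-packed → 08.01.04.01. Scheduled 34%. Dorestad agreement on 08.01.04.02: 08.01.04.01 not covered. → 34%.
Line C: fruit → 08.01; frozen → 08.01.02; in bulk → 08.01.02.03. Scheduled 18%. Selvast agreement on 08.03.02.01: 08.01.02.03 not covered; Selvast agreement on 08.02.01: 08.01.02.03 not covered; anti-dumping (Selvast, 08.01.02): +11%; total 18% + 11% = 29%. → 29%.
Line D: oilseed → 08.03; frozen → 08.03.03; retail-packed → 08.03.03.03. Scheduled 13%. Arlenia agreement on 08.02: 08.03.03.03 not covered. → 13%.
Sum: 21% + 34% + 29% + 13% = 97%.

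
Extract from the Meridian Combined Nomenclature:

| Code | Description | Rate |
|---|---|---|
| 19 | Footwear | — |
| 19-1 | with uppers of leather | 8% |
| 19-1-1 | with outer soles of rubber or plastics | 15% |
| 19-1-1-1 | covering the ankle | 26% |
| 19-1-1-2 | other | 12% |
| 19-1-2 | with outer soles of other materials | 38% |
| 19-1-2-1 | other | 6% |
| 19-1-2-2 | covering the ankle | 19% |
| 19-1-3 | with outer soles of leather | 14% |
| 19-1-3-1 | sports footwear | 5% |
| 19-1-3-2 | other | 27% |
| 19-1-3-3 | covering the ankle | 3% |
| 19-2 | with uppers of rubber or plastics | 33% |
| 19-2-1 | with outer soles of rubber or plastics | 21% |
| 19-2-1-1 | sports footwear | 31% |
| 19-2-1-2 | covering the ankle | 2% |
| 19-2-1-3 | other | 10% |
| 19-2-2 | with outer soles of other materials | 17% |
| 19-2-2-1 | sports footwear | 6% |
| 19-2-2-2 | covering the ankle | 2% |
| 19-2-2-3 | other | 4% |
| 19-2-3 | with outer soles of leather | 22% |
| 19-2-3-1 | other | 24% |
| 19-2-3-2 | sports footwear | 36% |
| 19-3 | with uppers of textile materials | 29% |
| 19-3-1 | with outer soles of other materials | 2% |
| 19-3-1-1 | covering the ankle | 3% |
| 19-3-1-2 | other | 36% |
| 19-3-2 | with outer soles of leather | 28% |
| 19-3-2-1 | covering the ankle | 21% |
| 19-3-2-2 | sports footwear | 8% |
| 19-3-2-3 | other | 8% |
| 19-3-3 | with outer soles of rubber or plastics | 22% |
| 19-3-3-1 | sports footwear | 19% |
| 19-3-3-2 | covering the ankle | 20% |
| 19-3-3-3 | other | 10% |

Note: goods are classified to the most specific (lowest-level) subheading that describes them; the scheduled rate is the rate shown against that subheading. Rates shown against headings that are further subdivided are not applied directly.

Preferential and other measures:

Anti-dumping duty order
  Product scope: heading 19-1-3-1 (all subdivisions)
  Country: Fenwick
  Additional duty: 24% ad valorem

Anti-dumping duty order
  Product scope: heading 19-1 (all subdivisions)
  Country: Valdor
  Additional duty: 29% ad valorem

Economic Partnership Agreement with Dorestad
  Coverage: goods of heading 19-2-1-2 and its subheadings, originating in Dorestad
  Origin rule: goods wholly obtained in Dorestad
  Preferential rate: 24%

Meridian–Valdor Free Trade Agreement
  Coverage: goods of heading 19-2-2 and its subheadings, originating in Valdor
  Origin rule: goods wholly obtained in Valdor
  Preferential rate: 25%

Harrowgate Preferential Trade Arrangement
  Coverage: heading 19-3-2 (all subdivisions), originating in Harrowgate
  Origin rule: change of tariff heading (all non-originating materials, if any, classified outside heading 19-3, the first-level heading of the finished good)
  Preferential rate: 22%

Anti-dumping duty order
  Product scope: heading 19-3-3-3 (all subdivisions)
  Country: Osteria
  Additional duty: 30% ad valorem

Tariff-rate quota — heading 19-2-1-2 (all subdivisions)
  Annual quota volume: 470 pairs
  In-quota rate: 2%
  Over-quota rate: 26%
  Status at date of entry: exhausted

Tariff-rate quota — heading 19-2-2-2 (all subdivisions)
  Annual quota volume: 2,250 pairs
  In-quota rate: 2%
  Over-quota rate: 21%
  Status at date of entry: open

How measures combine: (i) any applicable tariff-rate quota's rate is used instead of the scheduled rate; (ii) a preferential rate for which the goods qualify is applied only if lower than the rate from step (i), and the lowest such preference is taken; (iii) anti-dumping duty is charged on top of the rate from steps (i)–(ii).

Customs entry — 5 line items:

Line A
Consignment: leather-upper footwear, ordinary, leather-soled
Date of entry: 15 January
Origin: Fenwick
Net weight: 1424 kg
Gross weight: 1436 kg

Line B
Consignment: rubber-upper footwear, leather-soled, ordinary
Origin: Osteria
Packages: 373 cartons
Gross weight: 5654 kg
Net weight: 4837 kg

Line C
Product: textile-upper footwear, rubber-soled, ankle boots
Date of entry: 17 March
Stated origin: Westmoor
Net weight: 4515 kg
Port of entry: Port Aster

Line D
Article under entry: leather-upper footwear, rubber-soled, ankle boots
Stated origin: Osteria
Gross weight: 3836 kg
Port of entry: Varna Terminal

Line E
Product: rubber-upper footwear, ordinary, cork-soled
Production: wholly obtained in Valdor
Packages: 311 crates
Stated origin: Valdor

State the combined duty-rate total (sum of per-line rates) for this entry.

Line A: leather-upper → 19-1; leather-soled → 19-1-3; ordinary → 19-1-3-2. Scheduled 27%. No special measure applies. → 27%.
Line B: rubber-upper → 19-2; leather-soled → 19-2-3; ordinary → 19-2-3-1. Scheduled 24%. No special measure applies. → 24%.
Line C: textile-upper → 19-3; rubber-soled → 19-3-3; ankle boots → 19-3-3-2. Scheduled 20%. No special measure applies. → 20%.
Line D: leather-upper → 19-1; rubber-soled → 19-1-1; ankle boots → 19-1-1-1. Scheduled 26%. No special measure applies. → 26%.
Line E: rubber-upper → 19-2; cork-soled → 19-2-2; ordinary → 19-2-2-3. Scheduled 4%. Valdor agreement on 19-2-2: wholly obtained → 25% available; preference 25% not lower than 4% → no reduction. → 4%.
Sum: 27% + 24% + 20% + 26% + 4% = 101%.

101%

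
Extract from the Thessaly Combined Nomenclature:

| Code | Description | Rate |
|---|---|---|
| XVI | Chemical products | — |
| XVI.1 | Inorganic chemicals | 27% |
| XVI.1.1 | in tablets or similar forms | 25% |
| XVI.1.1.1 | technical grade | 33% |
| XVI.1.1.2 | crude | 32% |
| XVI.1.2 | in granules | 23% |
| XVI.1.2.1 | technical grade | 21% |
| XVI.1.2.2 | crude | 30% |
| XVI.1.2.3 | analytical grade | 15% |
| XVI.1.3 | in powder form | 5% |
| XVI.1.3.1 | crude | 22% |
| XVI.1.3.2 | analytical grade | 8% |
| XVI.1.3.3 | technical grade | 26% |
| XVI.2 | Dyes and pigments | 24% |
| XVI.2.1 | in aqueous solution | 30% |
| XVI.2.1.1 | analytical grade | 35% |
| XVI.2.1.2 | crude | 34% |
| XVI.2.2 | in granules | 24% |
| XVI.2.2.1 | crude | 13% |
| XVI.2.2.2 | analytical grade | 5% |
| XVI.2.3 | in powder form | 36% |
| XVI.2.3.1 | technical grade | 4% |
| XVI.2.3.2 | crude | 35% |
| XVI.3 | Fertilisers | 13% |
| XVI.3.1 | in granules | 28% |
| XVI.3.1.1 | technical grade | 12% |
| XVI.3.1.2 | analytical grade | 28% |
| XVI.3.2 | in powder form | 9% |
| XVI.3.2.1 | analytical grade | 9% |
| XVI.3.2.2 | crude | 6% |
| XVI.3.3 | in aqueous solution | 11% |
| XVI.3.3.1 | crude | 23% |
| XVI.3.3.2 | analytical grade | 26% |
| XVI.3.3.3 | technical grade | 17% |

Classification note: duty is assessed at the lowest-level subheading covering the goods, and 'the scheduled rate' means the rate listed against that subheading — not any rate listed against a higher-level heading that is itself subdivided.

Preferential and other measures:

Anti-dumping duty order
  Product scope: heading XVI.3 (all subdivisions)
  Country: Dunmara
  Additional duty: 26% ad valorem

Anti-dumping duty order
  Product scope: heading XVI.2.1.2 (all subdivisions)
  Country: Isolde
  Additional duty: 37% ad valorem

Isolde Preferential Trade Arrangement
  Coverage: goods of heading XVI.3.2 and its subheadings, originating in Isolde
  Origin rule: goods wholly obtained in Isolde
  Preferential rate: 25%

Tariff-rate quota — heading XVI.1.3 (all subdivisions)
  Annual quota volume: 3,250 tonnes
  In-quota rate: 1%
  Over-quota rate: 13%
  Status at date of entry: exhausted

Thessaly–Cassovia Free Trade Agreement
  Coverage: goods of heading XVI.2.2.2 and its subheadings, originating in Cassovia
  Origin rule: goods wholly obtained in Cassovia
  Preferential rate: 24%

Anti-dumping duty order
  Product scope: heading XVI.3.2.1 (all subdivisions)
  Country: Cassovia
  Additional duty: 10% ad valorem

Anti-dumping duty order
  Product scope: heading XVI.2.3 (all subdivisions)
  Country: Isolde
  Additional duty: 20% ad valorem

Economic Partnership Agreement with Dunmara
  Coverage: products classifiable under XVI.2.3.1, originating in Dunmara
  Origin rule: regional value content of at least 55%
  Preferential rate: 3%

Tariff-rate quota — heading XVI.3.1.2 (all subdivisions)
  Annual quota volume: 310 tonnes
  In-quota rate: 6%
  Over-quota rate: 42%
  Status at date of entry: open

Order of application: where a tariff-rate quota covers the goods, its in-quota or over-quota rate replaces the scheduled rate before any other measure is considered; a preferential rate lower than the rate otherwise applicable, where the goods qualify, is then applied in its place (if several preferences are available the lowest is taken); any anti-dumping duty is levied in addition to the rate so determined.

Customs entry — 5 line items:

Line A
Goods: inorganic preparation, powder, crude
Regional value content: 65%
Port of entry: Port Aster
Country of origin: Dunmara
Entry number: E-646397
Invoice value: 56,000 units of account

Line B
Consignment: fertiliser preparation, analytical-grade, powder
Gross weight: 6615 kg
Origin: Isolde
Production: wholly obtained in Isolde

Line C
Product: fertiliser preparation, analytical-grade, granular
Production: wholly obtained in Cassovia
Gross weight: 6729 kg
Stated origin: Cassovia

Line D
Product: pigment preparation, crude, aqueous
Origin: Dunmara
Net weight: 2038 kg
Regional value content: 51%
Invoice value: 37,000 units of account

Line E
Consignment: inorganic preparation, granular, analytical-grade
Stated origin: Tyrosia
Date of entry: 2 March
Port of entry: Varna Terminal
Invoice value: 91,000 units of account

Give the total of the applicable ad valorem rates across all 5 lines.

Line A: inorganic → XVI.1; powder → XVI.1.3; crude → XVI.1.3.1. Scheduled 22%. quota on XVI.1.3 exhausted → over-quota 13%; Dunmara agreement on XVI.2.3.1: XVI.1.3.1 not covered. → 13%.
Line B: fertiliser → XVI.3; powder → XVI.3.2; analytical-grade → XVI.3.2.1. Scheduled 9%. Isolde agreement on XVI.3.2: wholly obtained → 25% available; preference 25% not lower than 9% → no reduction. → 9%.
Line C: fertiliser → XVI.3; granular → XVI.3.1; analytical-grade → XVI.3.1.2. Scheduled 28%. quota on XVI.3.1.2 open → in-quota 6%; Cassovia agreement on XVI.2.2.2: XVI.3.1.2 not covered. → 6%.
Line D: pigment → XVI.2; aqueous → XVI.2.1; crude → XVI.2.1.2. Scheduled 34%. Dunmara agreement on XVI.2.3.1: XVI.2.1.2 not covered. → 34%.
Line E: inorganic → XVI.1; granular → XVI.1.2; analytical-grade → XVI.1.2.3. Scheduled 15%. No special measure applies. → 15%.
Sum: 13% + 9% + 6% + 34% + 15% = 77%.

77%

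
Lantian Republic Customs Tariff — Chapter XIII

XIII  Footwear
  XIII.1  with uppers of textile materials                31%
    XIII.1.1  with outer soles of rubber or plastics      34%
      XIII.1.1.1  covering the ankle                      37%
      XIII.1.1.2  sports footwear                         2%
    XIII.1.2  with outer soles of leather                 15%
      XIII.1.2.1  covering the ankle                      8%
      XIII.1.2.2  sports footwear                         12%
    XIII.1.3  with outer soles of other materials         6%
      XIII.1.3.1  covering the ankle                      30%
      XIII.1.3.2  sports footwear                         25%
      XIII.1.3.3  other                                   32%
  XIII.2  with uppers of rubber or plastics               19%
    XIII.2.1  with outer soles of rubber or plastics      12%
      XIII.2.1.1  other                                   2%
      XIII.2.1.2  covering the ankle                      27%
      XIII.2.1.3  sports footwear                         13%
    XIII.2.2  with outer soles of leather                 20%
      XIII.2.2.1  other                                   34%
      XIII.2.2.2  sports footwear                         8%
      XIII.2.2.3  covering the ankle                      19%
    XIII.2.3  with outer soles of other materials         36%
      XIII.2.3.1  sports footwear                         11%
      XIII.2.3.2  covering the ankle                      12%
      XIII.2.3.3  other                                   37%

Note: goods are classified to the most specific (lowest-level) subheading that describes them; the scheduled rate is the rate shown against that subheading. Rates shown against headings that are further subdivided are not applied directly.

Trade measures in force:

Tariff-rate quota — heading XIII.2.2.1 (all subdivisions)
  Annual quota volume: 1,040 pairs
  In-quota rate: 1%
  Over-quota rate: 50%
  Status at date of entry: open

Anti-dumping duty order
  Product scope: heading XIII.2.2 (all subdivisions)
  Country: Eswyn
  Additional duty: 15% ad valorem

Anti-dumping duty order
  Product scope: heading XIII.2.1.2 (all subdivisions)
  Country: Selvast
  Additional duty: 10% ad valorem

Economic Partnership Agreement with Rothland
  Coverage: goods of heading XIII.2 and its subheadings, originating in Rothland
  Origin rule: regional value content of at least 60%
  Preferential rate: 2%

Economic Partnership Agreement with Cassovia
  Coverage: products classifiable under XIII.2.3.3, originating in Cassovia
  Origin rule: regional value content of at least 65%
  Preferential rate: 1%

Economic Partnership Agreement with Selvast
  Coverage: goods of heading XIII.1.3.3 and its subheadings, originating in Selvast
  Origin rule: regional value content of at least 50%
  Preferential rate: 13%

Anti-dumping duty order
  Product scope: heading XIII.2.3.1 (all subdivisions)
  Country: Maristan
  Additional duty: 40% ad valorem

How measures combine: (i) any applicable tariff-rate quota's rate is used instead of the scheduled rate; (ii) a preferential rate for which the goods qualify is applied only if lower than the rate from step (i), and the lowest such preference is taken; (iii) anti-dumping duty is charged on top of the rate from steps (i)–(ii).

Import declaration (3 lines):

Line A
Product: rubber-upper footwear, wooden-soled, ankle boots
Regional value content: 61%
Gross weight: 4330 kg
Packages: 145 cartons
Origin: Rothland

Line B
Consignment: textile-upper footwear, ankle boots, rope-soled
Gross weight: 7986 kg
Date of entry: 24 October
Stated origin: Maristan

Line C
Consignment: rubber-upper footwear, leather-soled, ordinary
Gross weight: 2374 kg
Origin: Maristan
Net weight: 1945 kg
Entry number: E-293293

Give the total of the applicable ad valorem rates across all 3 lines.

Line A: rubber-upper → XIII.2; wooden-soled → XIII.2.3; ankle boots → XIII.2.3.2. Scheduled 12%. Rothland agreement on XIII.2: RVC ≥ 60% → 2% available; preferential 2%. → 2%.
Line B: textile-upper → XIII.1; rope-soled → XIII.1.3; ankle boots → XIII.1.3.1. Scheduled 30%. No special measure applies. → 30%.
Line C: rubber-upper → XIII.2; leather-soled → XIII.2.2; ordinary → XIII.2.2.1. Scheduled 34%. quota on XIII.2.2.1 open → in-quota 1%. → 1%.
Sum: 2% + 30% + 1% = 33%.

33%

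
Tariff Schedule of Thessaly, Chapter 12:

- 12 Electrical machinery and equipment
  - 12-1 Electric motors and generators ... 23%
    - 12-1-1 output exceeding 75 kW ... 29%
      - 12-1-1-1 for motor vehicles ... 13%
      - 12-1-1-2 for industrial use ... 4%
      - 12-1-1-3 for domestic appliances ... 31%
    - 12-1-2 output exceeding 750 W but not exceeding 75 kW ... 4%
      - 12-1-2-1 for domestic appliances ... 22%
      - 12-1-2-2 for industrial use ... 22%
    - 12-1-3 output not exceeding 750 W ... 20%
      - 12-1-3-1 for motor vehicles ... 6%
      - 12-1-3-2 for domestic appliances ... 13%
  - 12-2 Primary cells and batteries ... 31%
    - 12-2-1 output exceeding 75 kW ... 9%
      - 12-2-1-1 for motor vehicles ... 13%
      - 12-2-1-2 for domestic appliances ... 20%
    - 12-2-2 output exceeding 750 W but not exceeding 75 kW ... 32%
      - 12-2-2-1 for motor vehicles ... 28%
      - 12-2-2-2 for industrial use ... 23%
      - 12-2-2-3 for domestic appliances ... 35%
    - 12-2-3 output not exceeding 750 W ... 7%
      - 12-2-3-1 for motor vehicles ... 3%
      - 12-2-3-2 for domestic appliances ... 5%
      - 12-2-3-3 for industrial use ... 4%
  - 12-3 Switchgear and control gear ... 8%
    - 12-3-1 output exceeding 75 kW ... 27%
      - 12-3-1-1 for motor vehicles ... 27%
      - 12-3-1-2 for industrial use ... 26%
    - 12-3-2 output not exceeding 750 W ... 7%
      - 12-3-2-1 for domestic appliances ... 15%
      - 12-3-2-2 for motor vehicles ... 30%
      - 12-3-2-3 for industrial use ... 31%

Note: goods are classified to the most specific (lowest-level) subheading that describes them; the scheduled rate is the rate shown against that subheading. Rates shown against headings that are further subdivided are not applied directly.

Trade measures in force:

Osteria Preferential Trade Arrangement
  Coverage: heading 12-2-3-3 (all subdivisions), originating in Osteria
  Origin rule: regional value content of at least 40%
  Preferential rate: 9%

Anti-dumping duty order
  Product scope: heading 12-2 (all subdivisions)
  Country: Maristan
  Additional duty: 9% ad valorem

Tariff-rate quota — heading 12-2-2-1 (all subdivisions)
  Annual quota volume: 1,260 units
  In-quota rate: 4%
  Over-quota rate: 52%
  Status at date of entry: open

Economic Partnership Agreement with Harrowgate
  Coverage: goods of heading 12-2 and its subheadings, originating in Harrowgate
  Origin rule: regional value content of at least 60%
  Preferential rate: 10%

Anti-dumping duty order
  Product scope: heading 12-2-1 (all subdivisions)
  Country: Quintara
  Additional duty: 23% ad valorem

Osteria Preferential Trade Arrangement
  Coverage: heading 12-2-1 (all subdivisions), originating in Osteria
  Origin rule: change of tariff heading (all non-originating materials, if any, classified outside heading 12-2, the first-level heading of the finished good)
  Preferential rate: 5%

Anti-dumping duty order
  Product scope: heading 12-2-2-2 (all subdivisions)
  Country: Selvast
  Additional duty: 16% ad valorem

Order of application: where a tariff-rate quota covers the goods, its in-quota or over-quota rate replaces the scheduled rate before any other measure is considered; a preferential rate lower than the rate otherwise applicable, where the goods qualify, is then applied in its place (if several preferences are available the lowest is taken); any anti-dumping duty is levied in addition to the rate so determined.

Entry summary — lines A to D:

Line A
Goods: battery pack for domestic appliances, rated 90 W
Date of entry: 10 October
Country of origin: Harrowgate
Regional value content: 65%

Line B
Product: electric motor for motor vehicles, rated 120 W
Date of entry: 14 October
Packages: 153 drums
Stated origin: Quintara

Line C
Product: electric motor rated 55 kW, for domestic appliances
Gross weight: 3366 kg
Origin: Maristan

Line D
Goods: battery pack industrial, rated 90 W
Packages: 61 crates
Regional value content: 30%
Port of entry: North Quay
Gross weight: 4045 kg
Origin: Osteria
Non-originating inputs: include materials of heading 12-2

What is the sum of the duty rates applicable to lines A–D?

37%

Line A: battery pack → 12-2; rated 90 W → 12-2-3; for domestic appliances → 12-2-3-2. Scheduled 5%. Harrowgate agreement on 12-2: RVC ≥ 60% → 10% available; preference 10% not lower than 5% → no reduction. → 5%.
Line B: electric motor → 12-1; rated 120 W → 12-1-3; for motor vehicles → 12-1-3-1. Scheduled 6%. No special measure applies. → 6%.
Line C: electric motor → 12-1; rated 55 kW → 12-1-2; for domestic appliances → 12-1-2-1. Scheduled 22%. No special measure applies. → 22%.
Line D: battery pack → 12-2; rated 90 W → 12-2-3; industrial → 12-2-3-3. Scheduled 4%. Osteria agreement on 12-2-3-3: RVC < 40%; Osteria agreement on 12-2-1: 12-2-3-3 not covered. → 4%.
Sum: 5% + 6% + 22% + 4% = 37%.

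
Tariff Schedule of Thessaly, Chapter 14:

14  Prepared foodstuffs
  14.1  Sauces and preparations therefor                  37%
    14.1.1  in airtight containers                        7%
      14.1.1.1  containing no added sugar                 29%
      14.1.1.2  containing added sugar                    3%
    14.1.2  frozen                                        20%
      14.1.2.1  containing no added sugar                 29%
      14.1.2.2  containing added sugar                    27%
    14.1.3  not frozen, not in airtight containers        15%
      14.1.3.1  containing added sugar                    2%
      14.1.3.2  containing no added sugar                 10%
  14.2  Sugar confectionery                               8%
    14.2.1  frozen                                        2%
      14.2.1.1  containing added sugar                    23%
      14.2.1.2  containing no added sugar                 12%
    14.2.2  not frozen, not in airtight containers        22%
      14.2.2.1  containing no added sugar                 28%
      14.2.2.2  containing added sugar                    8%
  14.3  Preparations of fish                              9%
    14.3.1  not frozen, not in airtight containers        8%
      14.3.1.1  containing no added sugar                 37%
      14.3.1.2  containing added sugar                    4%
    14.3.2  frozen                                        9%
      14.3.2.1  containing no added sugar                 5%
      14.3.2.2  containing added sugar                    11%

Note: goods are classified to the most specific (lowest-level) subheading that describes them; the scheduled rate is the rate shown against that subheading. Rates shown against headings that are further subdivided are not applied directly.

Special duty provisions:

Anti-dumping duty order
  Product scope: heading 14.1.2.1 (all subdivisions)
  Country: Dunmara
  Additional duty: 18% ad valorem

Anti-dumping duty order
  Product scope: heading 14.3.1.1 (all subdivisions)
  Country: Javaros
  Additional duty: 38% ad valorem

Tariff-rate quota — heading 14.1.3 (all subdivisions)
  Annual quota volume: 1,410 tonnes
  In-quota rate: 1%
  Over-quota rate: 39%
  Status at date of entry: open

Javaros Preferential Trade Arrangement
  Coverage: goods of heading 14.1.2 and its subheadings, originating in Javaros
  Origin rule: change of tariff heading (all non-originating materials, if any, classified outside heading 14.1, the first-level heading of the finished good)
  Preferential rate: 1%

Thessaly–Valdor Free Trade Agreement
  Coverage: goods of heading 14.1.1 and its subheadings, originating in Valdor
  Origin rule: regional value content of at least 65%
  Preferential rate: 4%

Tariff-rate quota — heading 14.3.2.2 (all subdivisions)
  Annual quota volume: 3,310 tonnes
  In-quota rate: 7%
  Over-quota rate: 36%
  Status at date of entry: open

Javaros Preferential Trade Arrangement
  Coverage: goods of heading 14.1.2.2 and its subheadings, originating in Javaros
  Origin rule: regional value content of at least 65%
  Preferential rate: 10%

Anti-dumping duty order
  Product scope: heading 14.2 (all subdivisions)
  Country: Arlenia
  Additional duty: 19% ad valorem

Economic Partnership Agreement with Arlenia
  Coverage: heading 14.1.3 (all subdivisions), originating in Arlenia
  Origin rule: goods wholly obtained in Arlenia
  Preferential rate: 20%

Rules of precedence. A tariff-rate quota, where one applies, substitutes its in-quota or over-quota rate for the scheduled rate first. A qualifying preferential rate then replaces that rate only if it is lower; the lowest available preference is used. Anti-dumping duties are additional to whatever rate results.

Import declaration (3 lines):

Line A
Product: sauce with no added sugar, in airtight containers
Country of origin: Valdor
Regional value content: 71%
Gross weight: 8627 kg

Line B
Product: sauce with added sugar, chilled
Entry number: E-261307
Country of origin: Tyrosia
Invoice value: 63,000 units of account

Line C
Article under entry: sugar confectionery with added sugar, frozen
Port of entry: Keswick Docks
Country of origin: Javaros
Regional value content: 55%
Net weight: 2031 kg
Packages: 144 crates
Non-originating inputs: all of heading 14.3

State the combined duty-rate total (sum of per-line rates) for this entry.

Line A: sauce → 14.1; in airtight containers → 14.1.1; with no added sugar → 14.1.1.1. Scheduled 29%. Valdor agreement on 14.1.1: RVC ≥ 65% → 4% available; preferential 4%. → 4%.
Line B: sauce → 14.1; chilled → 14.1.3; with added sugar → 14.1.3.1. Scheduled 2%. quota on 14.1.3 open → in-quota 1%. → 1%.
Line C: sugar confectionery → 14.2; frozen → 14.2.1; with added sugar → 14.2.1.1. Scheduled 23%. Javaros agreement on 14.1.2: 14.2.1.1 not covered; Javaros agreement on 14.1.2.2: 14.2.1.1 not covered. → 23%.
Sum: 4% + 1% + 23% = 28%.

28%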